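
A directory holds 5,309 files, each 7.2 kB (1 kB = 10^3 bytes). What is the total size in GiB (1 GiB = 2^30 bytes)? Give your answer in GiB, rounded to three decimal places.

Total = 5,309 × 7.2 kB = 38224.8 kB
= 38224.8 × 1,000 bytes = 38,224,800 bytes
1 GiB = 1,073,741,824 bytes
38,224,800 / 1,073,741,824 = 0.036 GiB

0.036 GiB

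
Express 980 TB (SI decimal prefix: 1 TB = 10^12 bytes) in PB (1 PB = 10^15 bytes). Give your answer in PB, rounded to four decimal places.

0.9800 PB

980 TB = 980 × 10^12 bytes = 980,000,000,000,000 bytes
1 PB = 10^15 bytes = 1,000,000,000,000,000 bytes
980,000,000,000,000 / 1,000,000,000,000,000 = 0.9800 PB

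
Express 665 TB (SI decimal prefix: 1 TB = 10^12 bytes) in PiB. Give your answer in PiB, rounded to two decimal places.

0.59 PiB

665 TB × 1,000,000,000,000 bytes/TB = 665,000,000,000,000 bytes
1 PiB = 1,125,899,906,842,624 bytes
665,000,000,000,000 / 1,125,899,906,842,624 = 0.59 PiB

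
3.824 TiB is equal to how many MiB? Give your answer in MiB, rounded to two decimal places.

3.824 TiB × 1,099,511,627,776 bytes/TiB = 4,204,532,464,615.424 bytes
1 MiB = 2^20 bytes = 1,048,576 bytes
4,204,532,464,615.424 / 1,048,576 = 4,009,754.62 MiB

4,009,754.62 MiB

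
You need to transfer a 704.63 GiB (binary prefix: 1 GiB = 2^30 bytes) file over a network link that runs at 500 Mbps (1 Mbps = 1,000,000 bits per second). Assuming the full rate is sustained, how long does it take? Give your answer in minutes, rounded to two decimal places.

201.76 minutes

704.63 GiB = 756,590,701,445.12 bytes = 6,052,725,611,560.96 bits
500 Mbps = 500,000,000 bits/s
time = 6,052,725,611,560.96 / 500,000,000 = 12,105.451 s
12,105.451 s / 60 = 201.76 minutes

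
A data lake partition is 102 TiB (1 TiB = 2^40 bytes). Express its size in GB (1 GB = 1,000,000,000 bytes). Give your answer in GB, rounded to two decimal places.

112,150.19 GB

102 TiB × 1,099,511,627,776 bytes/TiB = 112,150,186,033,152 bytes
1 GB = 10^9 bytes = 1,000,000,000 bytes
112,150,186,033,152 / 1,000,000,000 = 112,150.19 GB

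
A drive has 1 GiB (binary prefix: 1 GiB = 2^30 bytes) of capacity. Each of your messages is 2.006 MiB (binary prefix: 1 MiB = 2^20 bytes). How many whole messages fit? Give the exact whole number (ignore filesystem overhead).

Capacity: 1 GiB = 1,073,741,824 bytes
Per item: 2.006 MiB = 2,103,443.456 bytes
⌊1,073,741,824 / 2,103,443.456⌋ = 510

510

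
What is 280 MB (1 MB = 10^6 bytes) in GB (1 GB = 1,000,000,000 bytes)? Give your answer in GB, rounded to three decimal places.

0.280 GB

280 MB = 280 × 10^6 bytes = 280,000,000 bytes
1 GB = 1,000,000,000 bytes
280,000,000 / 1,000,000,000 = 0.280 GB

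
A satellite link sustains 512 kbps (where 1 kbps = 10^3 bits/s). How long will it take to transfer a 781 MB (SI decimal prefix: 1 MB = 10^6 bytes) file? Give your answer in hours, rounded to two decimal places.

781 MB = 781,000,000 bytes = 6,248,000,000 bits
512 kbps = 512,000 bits/s
time = 6,248,000,000 / 512,000 = 12,203.1250 s
12,203.1250 s / 3600 = 3.39 hours

3.39 hours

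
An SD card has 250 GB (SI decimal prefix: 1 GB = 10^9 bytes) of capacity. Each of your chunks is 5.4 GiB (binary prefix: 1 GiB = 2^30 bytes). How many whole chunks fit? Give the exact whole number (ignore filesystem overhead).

Capacity: 250 GB = 250,000,000,000 bytes
Per item: 5.4 GiB = 5,798,205,849.6 bytes
⌊250,000,000,000 / 5,798,205,849.6⌋ = 43

43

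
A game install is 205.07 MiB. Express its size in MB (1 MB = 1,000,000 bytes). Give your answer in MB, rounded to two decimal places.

215.03 MB

205.07 MiB × 1,048,576 bytes/MiB = 215,031,480.32 bytes
1 MB = 1,000,000 bytes
215,031,480.32 / 1,000,000 = 215.03 MB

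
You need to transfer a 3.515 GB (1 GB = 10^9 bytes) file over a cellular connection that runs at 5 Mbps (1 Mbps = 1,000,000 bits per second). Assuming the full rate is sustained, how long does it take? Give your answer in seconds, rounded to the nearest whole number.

5,624 seconds

3.515 GB = 3,515,000,000 bytes = 28,120,000,000 bits
5 Mbps = 5,000,000 bits/s
time = 28,120,000,000 / 5,000,000 = 5,624 s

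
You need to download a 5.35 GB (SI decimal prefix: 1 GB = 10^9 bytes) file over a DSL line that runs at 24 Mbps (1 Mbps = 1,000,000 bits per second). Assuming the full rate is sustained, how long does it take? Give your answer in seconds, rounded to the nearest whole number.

1,783 seconds

5.35 GB = 5,350,000,000 bytes = 42,800,000,000 bits
24 Mbps = 24,000,000 bits/s
time = 42,800,000,000 / 24,000,000 = 1,783 s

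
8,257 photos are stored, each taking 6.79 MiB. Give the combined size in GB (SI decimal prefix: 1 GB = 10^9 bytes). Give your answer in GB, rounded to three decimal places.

Total = 8,257 × 6.79 MiB = 56065.03 MiB
= 56065.03 × 1,048,576 bytes = 58,788,444,897.28 bytes
1 GB = 1,000,000,000 bytes
58,788,444,897.28 / 1,000,000,000 = 58.788 GB

58.788 GB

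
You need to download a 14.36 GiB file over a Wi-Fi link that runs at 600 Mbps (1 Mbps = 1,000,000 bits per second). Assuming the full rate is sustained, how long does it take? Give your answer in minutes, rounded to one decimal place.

3.4 minutes

14.36 GiB = 15,418,932,592.64 bytes = 123,351,460,741.12 bits
600 Mbps = 600,000,000 bits/s
time = 123,351,460,741.12 / 600,000,000 = 205.59 s
205.59 s / 60 = 3.4 minutes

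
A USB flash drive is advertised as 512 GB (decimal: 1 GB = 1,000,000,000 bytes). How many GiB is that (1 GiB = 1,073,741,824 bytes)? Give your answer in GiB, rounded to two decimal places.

512 GB = 512 × 10^9 bytes = 512,000,000,000 bytes
1 GiB = 1,073,741,824 bytes
512,000,000,000 / 1,073,741,824 = 476.84 GiB

476.84 GiB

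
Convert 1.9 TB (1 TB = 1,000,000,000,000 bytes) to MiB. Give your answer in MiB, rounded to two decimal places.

1,811,981.20 MiB

1.9 TB = 1.9 × 10^12 bytes = 1,900,000,000,000 bytes
1 MiB = 2^20 bytes = 1,048,576 bytes
1,900,000,000,000 / 1,048,576 = 1,811,981.20 MiB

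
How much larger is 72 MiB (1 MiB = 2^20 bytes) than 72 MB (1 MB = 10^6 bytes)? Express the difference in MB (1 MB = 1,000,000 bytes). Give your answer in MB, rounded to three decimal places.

3.497 MB

72 MiB = 72 × 1,048,576 = 75,497,472 bytes
72 MB = 72 × 1,000,000 = 72,000,000 bytes
difference = 3,497,472 bytes
3,497,472 / 1,000,000 = 3.497 MB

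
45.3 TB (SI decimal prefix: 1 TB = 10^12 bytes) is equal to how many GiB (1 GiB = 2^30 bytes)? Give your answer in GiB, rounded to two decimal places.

42,188.91 GiB

45.3 TB = 45.3 × 10^12 bytes = 45,300,000,000,000 bytes
1 GiB = 2^30 bytes = 1,073,741,824 bytes
45,300,000,000,000 / 1,073,741,824 = 42,188.91 GiB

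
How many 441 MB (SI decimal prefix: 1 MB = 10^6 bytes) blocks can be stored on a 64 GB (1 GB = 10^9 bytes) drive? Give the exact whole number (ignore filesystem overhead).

Capacity: 64 GB = 64,000,000,000 bytes
Per item: 441 MB = 441,000,000 bytes
⌊64,000,000,000 / 441,000,000⌋ = 145

145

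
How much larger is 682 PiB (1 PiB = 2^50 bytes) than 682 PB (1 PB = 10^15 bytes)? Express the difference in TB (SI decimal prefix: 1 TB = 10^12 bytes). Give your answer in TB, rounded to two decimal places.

85,863.74 TB

682 PiB = 682 × 1,125,899,906,842,624 = 767,863,736,466,669,568 bytes
682 PB = 682 × 1,000,000,000,000,000 = 682,000,000,000,000,000 bytes
difference = 85,863,736,466,669,568 bytes
85,863,736,466,669,568 / 1,000,000,000,000 = 85,863.74 TB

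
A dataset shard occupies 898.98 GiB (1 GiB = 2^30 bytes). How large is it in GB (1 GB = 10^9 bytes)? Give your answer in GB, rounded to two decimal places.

965.27 GB

898.98 GiB = 898.98 × 2^30 bytes = 965,272,424,939.52 bytes
1 GB = 1,000,000,000 bytes
965,272,424,939.52 / 1,000,000,000 = 965.27 GB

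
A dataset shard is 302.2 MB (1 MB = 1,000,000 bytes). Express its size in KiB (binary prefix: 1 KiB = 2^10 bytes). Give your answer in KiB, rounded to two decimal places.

302.2 MB = 302.2 × 10^6 bytes = 302,200,000 bytes
1 KiB = 2^10 bytes = 1,024 bytes
302,200,000 / 1,024 = 295,117.19 KiB

295,117.19 KiB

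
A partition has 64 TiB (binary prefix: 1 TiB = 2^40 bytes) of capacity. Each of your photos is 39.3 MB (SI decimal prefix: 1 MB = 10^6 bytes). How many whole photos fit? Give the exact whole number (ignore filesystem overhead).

Capacity: 64 TiB = 70,368,744,177,664 bytes
Per item: 39.3 MB = 39,300,000 bytes
⌊70,368,744,177,664 / 39,300,000⌋ = 1,790,553

1,790,553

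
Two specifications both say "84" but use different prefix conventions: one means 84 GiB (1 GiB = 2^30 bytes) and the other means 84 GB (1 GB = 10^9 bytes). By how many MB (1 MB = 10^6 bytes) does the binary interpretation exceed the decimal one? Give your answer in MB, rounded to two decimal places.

84 GiB = 84 × 1,073,741,824 = 90,194,313,216 bytes
84 GB = 84 × 1,000,000,000 = 84,000,000,000 bytes
difference = 6,194,313,216 bytes
6,194,313,216 / 1,000,000 = 6,194.31 MB

6,194.31 MB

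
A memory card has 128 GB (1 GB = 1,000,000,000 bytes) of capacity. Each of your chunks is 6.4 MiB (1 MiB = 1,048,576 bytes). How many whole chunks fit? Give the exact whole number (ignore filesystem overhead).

Capacity: 128 GB = 128,000,000,000 bytes
Per item: 6.4 MiB = 6,710,886.4 bytes
⌊128,000,000,000 / 6,710,886.4⌋ = 19,073

19,073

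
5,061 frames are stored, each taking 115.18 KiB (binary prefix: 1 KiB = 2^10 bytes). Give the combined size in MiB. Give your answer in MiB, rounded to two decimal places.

569.26 MiB

Total = 5,061 × 115.18 KiB = 582925.98 KiB
= 582925.98 × 1,024 bytes = 596,916,203.52 bytes
1 MiB = 1,048,576 bytes
596,916,203.52 / 1,048,576 = 569.26 MiB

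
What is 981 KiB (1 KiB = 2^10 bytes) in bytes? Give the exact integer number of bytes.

1,004,544 bytes

981 × 1,024 = 1,004,544 bytes  (1 KiB = 2^10 bytes)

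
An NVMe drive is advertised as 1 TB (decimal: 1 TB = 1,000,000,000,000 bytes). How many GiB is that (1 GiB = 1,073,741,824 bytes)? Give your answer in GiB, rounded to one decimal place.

931.3 GiB

1 TB = 1 × 10^12 bytes = 1,000,000,000,000 bytes
1 GiB = 2^30 bytes = 1,073,741,824 bytes
1,000,000,000,000 / 1,073,741,824 = 931.3 GiB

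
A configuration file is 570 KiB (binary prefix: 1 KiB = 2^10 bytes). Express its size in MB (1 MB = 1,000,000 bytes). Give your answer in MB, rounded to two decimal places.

0.58 MB

570 KiB = 570 × 2^10 bytes = 583,680 bytes
1 MB = 1,000,000 bytes
583,680 / 1,000,000 = 0.58 MB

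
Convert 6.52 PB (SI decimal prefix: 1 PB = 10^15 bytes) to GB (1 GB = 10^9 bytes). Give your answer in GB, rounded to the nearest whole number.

6.52 PB × 1,000,000,000,000,000 bytes/PB = 6,520,000,000,000,000 bytes
1 GB = 10^9 bytes = 1,000,000,000 bytes
6,520,000,000,000,000 / 1,000,000,000 = 6,520,000 GB

6,520,000 GB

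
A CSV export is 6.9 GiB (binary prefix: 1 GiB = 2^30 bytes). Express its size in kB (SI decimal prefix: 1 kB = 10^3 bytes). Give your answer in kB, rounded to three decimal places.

7,408,818.586 kB

6.9 GiB = 6.9 × 2^30 bytes = 7,408,818,585.6 bytes
1 kB = 1,000 bytes
7,408,818,585.6 / 1,000 = 7,408,818.586 kB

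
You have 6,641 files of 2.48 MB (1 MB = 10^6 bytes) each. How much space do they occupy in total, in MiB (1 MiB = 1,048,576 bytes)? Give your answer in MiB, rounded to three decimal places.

Total = 6,641 × 2.48 MB = 16469.68 MB
= 16469.68 × 1,000,000 bytes = 16,469,680,000 bytes
1 MiB = 1,048,576 bytes
16,469,680,000 / 1,048,576 = 15,706.711 MiB

15,706.711 MiB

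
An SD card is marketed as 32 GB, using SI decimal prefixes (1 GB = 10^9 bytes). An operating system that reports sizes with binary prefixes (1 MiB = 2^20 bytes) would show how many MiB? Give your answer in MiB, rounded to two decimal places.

32 GB = 32 × 10^9 bytes = 32,000,000,000 bytes
1 MiB = 1,048,576 bytes
32,000,000,000 / 1,048,576 = 30,517.58 MiB

30,517.58 MiB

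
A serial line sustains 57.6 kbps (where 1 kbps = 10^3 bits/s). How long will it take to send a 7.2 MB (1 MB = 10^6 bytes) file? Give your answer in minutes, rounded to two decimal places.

7.2 MB = 7,200,000 bytes = 57,600,000 bits
57.6 kbps = 57,600 bits/s
time = 57,600,000 / 57,600 = 1,000.000 s
1,000.000 s / 60 = 16.67 minutes

16.67 minutes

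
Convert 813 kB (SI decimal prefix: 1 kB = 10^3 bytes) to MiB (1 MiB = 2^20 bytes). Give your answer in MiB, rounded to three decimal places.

0.775 MiB

813 kB = 813 × 10^3 bytes = 813,000 bytes
1 MiB = 2^20 bytes = 1,048,576 bytes
813,000 / 1,048,576 = 0.775 MiB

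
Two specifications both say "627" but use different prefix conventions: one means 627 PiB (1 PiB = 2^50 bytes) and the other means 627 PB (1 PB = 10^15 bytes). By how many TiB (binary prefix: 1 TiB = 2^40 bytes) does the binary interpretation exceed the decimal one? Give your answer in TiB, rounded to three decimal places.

627 PiB = 627 × 1,125,899,906,842,624 = 705,939,241,590,325,248 bytes
627 PB = 627 × 1,000,000,000,000,000 = 627,000,000,000,000,000 bytes
difference = 78,939,241,590,325,248 bytes
78,939,241,590,325,248 / 1,099,511,627,776 = 71,794.822 TiB

71,794.822 TiB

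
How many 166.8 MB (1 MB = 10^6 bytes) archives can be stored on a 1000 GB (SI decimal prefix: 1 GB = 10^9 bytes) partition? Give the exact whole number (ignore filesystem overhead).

5,995

Capacity: 1000 GB = 1,000,000,000,000 bytes
Per item: 166.8 MB = 166,800,000 bytes
⌊1,000,000,000,000 / 166,800,000⌋ = 5,995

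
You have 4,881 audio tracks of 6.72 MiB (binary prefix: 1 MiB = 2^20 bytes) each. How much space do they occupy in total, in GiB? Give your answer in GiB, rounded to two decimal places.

32.03 GiB

Total = 4,881 × 6.72 MiB = 32800.32 MiB
= 32800.32 × 1,048,576 bytes = 34,393,628,344.32 bytes
1 GiB = 1,073,741,824 bytes
34,393,628,344.32 / 1,073,741,824 = 32.03 GiB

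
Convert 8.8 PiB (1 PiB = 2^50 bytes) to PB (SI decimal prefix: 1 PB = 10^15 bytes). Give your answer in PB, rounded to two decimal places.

9.91 PB

8.8 PiB = 8.8 × 2^50 bytes = 9,907,919,180,215,091.2 bytes
1 PB = 1,000,000,000,000,000 bytes
9,907,919,180,215,091.2 / 1,000,000,000,000,000 = 9.91 PB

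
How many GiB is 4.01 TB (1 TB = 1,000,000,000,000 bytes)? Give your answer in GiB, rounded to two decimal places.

4.01 TB = 4.01 × 10^12 bytes = 4,010,000,000,000 bytes
1 GiB = 1,073,741,824 bytes
4,010,000,000,000 / 1,073,741,824 = 3,734.60 GiB

3,734.60 GiB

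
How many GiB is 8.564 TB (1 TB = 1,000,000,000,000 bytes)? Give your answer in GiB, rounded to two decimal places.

7,975.85 GiB

8.564 TB = 8.564 × 10^12 bytes = 8,564,000,000,000 bytes
1 GiB = 1,073,741,824 bytes
8,564,000,000,000 / 1,073,741,824 = 7,975.85 GiB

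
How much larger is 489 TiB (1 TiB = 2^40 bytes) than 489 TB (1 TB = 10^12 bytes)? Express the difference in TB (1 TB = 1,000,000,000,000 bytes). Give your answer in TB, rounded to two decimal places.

489 TiB = 489 × 1,099,511,627,776 = 537,661,185,982,464 bytes
489 TB = 489 × 1,000,000,000,000 = 489,000,000,000,000 bytes
difference = 48,661,185,982,464 bytes
48,661,185,982,464 / 1,000,000,000,000 = 48.66 TB

48.66 TB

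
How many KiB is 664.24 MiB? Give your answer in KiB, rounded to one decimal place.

680,181.8 KiB

664.24 MiB = 664.24 × 2^20 bytes = 696,506,122.24 bytes
1 KiB = 1,024 bytes
696,506,122.24 / 1,024 = 680,181.8 KiB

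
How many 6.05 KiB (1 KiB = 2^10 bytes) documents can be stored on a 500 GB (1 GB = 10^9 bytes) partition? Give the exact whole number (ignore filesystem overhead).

80,707,644

Capacity: 500 GB = 500,000,000,000 bytes
Per item: 6.05 KiB = 6,195.2 bytes
⌊500,000,000,000 / 6,195.2⌋ = 80,707,644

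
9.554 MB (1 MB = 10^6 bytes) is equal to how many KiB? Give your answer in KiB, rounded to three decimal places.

9.554 MB × 1,000,000 bytes/MB = 9,554,000 bytes
1 KiB = 2^10 bytes = 1,024 bytes
9,554,000 / 1,024 = 9,330.078 KiB

9,330.078 KiB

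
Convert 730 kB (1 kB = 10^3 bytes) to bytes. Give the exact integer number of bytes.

730 × 1,000 = 730,000 bytes  (1 kB = 10^3 bytes)

730,000 bytes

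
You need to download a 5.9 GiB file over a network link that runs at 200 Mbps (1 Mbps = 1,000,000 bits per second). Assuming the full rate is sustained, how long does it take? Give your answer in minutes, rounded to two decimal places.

5.9 GiB = 6,335,076,761.6 bytes = 50,680,614,092.8 bits
200 Mbps = 200,000,000 bits/s
time = 50,680,614,092.8 / 200,000,000 = 253.403 s
253.403 s / 60 = 4.22 minutes

4.22 minutes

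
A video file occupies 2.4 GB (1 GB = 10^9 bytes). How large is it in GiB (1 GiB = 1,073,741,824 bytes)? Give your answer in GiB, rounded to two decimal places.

2.4 GB = 2.4 × 10^9 bytes = 2,400,000,000 bytes
1 GiB = 1,073,741,824 bytes
2,400,000,000 / 1,073,741,824 = 2.24 GiB

2.24 GiB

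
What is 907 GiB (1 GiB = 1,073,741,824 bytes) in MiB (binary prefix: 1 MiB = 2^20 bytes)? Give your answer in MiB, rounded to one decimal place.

907 GiB = 907 × 2^30 bytes = 973,883,834,368 bytes
1 MiB = 1,048,576 bytes
973,883,834,368 / 1,048,576 = 928,768.0 MiB

928,768.0 MiB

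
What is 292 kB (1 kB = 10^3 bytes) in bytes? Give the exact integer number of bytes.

292,000 bytes

292 × 1,000 = 292,000 bytes  (1 kB = 10^3 bytes)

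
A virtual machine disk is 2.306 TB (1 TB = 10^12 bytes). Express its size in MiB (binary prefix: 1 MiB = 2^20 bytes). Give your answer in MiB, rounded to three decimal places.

2,199,172.974 MiB

2.306 TB = 2.306 × 10^12 bytes = 2,306,000,000,000 bytes
1 MiB = 2^20 bytes = 1,048,576 bytes
2,306,000,000,000 / 1,048,576 = 2,199,172.974 MiB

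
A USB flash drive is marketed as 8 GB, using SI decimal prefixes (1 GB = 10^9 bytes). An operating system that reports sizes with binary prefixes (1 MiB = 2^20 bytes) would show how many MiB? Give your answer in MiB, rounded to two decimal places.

7,629.39 MiB

8 GB × 1,000,000,000 bytes/GB = 8,000,000,000 bytes
1 MiB = 2^20 bytes = 1,048,576 bytes
8,000,000,000 / 1,048,576 = 7,629.39 MiB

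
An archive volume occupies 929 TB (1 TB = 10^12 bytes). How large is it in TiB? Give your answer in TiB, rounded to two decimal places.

844.92 TiB

929 TB = 929 × 10^12 bytes = 929,000,000,000,000 bytes
1 TiB = 1,099,511,627,776 bytes
929,000,000,000,000 / 1,099,511,627,776 = 844.92 TiB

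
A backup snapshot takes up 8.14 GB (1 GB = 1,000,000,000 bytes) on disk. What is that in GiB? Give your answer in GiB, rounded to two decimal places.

8.14 GB = 8.14 × 10^9 bytes = 8,140,000,000 bytes
1 GiB = 1,073,741,824 bytes
8,140,000,000 / 1,073,741,824 = 7.58 GiB

7.58 GiB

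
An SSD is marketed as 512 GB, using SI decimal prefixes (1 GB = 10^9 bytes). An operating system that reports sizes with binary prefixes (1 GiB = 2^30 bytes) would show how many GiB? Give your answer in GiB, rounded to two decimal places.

512 GB = 512 × 10^9 bytes = 512,000,000,000 bytes
1 GiB = 1,073,741,824 bytes
512,000,000,000 / 1,073,741,824 = 476.84 GiB

476.84 GiB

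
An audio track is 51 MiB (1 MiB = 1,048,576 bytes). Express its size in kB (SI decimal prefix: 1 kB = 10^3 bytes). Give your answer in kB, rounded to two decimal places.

51 MiB = 51 × 2^20 bytes = 53,477,376 bytes
1 kB = 1,000 bytes
53,477,376 / 1,000 = 53,477.38 kB

53,477.38 kB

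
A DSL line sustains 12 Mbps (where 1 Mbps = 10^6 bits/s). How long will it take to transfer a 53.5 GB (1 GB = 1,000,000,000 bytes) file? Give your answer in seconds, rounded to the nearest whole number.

53.5 GB = 53,500,000,000 bytes = 428,000,000,000 bits
12 Mbps = 12,000,000 bits/s
time = 428,000,000,000 / 12,000,000 = 35,667 s

35,667 seconds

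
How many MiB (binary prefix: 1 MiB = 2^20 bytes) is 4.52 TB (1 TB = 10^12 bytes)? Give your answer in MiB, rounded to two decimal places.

4,310,607.91 MiB

4.52 TB = 4.52 × 10^12 bytes = 4,520,000,000,000 bytes
1 MiB = 1,048,576 bytes
4,520,000,000,000 / 1,048,576 = 4,310,607.91 MiB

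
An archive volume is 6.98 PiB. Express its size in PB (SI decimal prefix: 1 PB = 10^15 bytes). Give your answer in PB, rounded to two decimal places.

7.86 PB

6.98 PiB = 6.98 × 2^50 bytes = 7,858,781,349,761,515.52 bytes
1 PB = 1,000,000,000,000,000 bytes
7,858,781,349,761,515.52 / 1,000,000,000,000,000 = 7.86 PB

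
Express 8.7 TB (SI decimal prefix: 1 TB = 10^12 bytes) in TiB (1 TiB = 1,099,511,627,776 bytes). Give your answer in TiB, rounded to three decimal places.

7.913 TiB

8.7 TB = 8.7 × 10^12 bytes = 8,700,000,000,000 bytes
1 TiB = 1,099,511,627,776 bytes
8,700,000,000,000 / 1,099,511,627,776 = 7.913 TiB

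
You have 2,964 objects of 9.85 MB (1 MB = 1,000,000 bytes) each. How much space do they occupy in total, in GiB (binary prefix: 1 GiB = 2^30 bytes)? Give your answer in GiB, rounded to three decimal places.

27.190 GiB

Total = 2,964 × 9.85 MB = 29195.4 MB
= 29195.4 × 1,000,000 bytes = 29,195,400,000 bytes
1 GiB = 1,073,741,824 bytes
29,195,400,000 / 1,073,741,824 = 27.190 GiB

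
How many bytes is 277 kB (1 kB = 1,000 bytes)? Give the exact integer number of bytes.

277 × 1,000 = 277,000 bytes  (1 kB = 10^3 bytes)

277,000 bytes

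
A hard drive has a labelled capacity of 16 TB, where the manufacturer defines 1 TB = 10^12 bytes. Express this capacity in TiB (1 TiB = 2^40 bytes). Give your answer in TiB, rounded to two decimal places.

14.55 TiB

16 TB = 16 × 10^12 bytes = 16,000,000,000,000 bytes
1 TiB = 2^40 bytes = 1,099,511,627,776 bytes
16,000,000,000,000 / 1,099,511,627,776 = 14.55 TiB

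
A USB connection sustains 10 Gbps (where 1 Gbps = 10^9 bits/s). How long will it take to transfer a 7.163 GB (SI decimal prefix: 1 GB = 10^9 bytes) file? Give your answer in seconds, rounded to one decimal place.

7.163 GB = 7,163,000,000 bytes = 57,304,000,000 bits
10 Gbps = 10,000,000,000 bits/s
time = 57,304,000,000 / 10,000,000,000 = 5.7 s

5.7 seconds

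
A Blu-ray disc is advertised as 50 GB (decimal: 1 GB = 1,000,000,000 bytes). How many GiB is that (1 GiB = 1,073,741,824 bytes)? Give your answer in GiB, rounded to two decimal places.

50 GB = 50 × 10^9 bytes = 50,000,000,000 bytes
1 GiB = 2^30 bytes = 1,073,741,824 bytes
50,000,000,000 / 1,073,741,824 = 46.57 GiB

46.57 GiB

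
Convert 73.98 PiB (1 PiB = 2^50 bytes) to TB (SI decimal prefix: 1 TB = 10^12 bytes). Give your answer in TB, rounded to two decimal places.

83,294.08 TB

73.98 PiB = 73.98 × 2^50 bytes = 83,294,075,108,217,323.52 bytes
1 TB = 10^12 bytes = 1,000,000,000,000 bytes
83,294,075,108,217,323.52 / 1,000,000,000,000 = 83,294.08 TB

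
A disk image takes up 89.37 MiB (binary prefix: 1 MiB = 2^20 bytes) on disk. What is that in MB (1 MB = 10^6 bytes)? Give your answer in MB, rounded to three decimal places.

93.711 MB

89.37 MiB = 89.37 × 2^20 bytes = 93,711,237.12 bytes
1 MB = 1,000,000 bytes
93,711,237.12 / 1,000,000 = 93.711 MB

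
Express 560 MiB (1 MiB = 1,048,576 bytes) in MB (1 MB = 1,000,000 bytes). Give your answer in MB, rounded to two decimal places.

587.20 MB

560 MiB = 560 × 2^20 bytes = 587,202,560 bytes
1 MB = 1,000,000 bytes
587,202,560 / 1,000,000 = 587.20 MB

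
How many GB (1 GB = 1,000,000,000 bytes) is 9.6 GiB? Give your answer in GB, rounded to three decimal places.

10.308 GB

9.6 GiB × 1,073,741,824 bytes/GiB = 10,307,921,510.4 bytes
1 GB = 1,000,000,000 bytes
10,307,921,510.4 / 1,000,000,000 = 10.308 GB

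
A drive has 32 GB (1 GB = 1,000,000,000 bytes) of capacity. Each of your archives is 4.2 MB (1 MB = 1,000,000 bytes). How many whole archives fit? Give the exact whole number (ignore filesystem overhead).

Capacity: 32 GB = 32,000,000,000 bytes
Per item: 4.2 MB = 4,200,000 bytes
⌊32,000,000,000 / 4,200,000⌋ = 7,619

7,619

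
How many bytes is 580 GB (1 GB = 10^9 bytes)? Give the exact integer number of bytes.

580,000,000,000 bytes

580 × 1,000,000,000 = 580,000,000,000 bytes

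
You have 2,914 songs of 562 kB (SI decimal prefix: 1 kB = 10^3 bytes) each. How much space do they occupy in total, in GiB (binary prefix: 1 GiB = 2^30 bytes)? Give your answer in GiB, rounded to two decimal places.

Total = 2,914 × 562 kB = 1,637,668 kB
= 1,637,668 × 1,000 bytes = 1,637,668,000 bytes
1 GiB = 1,073,741,824 bytes
1,637,668,000 / 1,073,741,824 = 1.53 GiB

1.53 GiB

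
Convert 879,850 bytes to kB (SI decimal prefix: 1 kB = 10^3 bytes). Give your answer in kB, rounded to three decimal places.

879,850 bytes given.
1 kB = 1,000 bytes
879,850 / 1,000 = 879.850 kB

879.850 kB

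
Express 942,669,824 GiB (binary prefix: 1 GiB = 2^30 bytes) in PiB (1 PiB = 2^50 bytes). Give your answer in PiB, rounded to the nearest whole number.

899 PiB

942,669,824 GiB = 942,669,824 × 2^30 bytes = 1,012,184,016,251,518,976 bytes
1 PiB = 1,125,899,906,842,624 bytes
1,012,184,016,251,518,976 / 1,125,899,906,842,624 = 899 PiB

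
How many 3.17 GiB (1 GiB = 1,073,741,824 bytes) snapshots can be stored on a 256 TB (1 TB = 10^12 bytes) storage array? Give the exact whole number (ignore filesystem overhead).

75,210

Capacity: 256 TB = 256,000,000,000,000 bytes
Per item: 3.17 GiB = 3,403,761,582.08 bytes
⌊256,000,000,000,000 / 3,403,761,582.08⌋ = 75,210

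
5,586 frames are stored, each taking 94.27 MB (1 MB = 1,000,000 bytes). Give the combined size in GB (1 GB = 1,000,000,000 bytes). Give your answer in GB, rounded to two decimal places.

526.59 GB

Total = 5,586 × 94.27 MB = 526592.22 MB
= 526592.22 × 1,000,000 bytes = 526,592,220,000 bytes
1 GB = 1,000,000,000 bytes
526,592,220,000 / 1,000,000,000 = 526.59 GB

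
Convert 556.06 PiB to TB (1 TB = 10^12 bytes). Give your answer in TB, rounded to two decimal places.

626,067.90 TB

556.06 PiB = 556.06 × 2^50 bytes = 626,067,902,198,909,501.44 bytes
1 TB = 10^12 bytes = 1,000,000,000,000 bytes
626,067,902,198,909,501.44 / 1,000,000,000,000 = 626,067.90 TB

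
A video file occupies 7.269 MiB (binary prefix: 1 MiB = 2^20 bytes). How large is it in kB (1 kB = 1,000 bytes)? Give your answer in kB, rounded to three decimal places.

7.269 MiB = 7.269 × 2^20 bytes = 7,622,098.944 bytes
1 kB = 10^3 bytes = 1,000 bytes
7,622,098.944 / 1,000 = 7,622.099 kB

7,622.099 kB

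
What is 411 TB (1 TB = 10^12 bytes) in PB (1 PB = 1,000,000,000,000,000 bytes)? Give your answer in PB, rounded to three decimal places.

0.411 PB

411 TB = 411 × 10^12 bytes = 411,000,000,000,000 bytes
1 PB = 10^15 bytes = 1,000,000,000,000,000 bytes
411,000,000,000,000 / 1,000,000,000,000,000 = 0.411 PB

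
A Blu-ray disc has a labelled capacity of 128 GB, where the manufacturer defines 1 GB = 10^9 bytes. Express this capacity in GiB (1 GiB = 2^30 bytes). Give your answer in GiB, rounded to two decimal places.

119.21 GiB

128 GB = 128 × 10^9 bytes = 128,000,000,000 bytes
1 GiB = 2^30 bytes = 1,073,741,824 bytes
128,000,000,000 / 1,073,741,824 = 119.21 GiB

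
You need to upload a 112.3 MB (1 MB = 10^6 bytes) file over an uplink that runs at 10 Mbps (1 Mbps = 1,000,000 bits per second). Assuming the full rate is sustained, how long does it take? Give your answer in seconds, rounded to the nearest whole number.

112.3 MB = 112,300,000 bytes = 898,400,000 bits
10 Mbps = 10,000,000 bits/s
time = 898,400,000 / 10,000,000 = 90 s

90 seconds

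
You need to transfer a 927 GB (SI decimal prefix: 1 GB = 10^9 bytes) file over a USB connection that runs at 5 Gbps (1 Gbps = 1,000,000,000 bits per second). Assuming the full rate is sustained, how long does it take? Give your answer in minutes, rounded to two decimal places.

24.72 minutes

927 GB = 927,000,000,000 bytes = 7,416,000,000,000 bits
5 Gbps = 5,000,000,000 bits/s
time = 7,416,000,000,000 / 5,000,000,000 = 1,483.200 s
1,483.200 s / 60 = 24.72 minutes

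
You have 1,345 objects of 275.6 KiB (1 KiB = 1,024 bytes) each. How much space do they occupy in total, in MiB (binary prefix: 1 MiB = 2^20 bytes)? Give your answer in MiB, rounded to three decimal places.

361.994 MiB

Total = 1,345 × 275.6 KiB = 370,682 KiB
= 370,682 × 1,024 bytes = 379,578,368 bytes
1 MiB = 1,048,576 bytes
379,578,368 / 1,048,576 = 361.994 MiB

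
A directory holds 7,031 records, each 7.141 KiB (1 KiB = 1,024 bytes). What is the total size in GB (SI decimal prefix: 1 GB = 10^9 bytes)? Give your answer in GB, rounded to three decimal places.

0.051 GB

Total = 7,031 × 7.141 KiB = 50208.371 KiB
= 50208.371 × 1,024 bytes = 51,413,371.904 bytes
1 GB = 1,000,000,000 bytes
51,413,371.904 / 1,000,000,000 = 0.051 GB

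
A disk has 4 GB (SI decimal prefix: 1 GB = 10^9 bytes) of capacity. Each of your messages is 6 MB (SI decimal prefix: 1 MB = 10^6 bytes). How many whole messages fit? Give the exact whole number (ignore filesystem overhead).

Capacity: 4 GB = 4,000,000,000 bytes
Per item: 6 MB = 6,000,000 bytes
⌊4,000,000,000 / 6,000,000⌋ = 666

666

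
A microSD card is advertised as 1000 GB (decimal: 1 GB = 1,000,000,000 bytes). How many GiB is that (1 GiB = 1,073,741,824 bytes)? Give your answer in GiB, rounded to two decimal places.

931.32 GiB

1000 GB × 1,000,000,000 bytes/GB = 1,000,000,000,000 bytes
1 GiB = 2^30 bytes = 1,073,741,824 bytes
1,000,000,000,000 / 1,073,741,824 = 931.32 GiB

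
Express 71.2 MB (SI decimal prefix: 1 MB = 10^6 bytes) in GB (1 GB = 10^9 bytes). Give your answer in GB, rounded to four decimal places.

0.0712 GB

71.2 MB = 71.2 × 10^6 bytes = 71,200,000 bytes
1 GB = 1,000,000,000 bytes
71,200,000 / 1,000,000,000 = 0.0712 GB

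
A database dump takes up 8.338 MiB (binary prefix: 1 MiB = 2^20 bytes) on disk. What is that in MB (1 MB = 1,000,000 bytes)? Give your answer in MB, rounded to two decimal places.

8.74 MB

8.338 MiB = 8.338 × 2^20 bytes = 8,743,026.688 bytes
1 MB = 10^6 bytes = 1,000,000 bytes
8,743,026.688 / 1,000,000 = 8.74 MB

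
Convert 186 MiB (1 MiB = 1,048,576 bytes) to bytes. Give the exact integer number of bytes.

195,035,136 bytes

186 × 1,048,576 = 195,035,136 bytes  (1 MiB = 2^20 bytes)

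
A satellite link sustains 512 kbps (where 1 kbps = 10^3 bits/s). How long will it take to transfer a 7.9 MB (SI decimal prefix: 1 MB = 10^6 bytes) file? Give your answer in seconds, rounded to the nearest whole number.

123 seconds

7.9 MB = 7,900,000 bytes = 63,200,000 bits
512 kbps = 512,000 bits/s
time = 63,200,000 / 512,000 = 123 s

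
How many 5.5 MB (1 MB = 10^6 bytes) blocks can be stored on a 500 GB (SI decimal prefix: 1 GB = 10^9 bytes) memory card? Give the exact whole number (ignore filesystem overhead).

90,909

Capacity: 500 GB = 500,000,000,000 bytes
Per item: 5.5 MB = 5,500,000 bytes
⌊500,000,000,000 / 5,500,000⌋ = 90,909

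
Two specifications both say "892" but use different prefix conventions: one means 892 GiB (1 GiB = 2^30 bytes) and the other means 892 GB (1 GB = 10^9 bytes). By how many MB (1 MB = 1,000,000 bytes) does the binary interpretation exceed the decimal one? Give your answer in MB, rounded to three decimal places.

892 GiB = 892 × 1,073,741,824 = 957,777,707,008 bytes
892 GB = 892 × 1,000,000,000 = 892,000,000,000 bytes
difference = 65,777,707,008 bytes
65,777,707,008 / 1,000,000 = 65,777.707 MB

65,777.707 MB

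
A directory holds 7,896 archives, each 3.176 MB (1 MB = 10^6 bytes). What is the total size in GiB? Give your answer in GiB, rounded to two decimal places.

Total = 7,896 × 3.176 MB = 25077.696 MB
= 25077.696 × 1,000,000 bytes = 25,077,696,000 bytes
1 GiB = 1,073,741,824 bytes
25,077,696,000 / 1,073,741,824 = 23.36 GiB

23.36 GiB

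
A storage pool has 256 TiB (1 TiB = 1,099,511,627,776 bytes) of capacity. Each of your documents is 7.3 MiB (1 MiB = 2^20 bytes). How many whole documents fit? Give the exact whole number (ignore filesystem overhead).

Capacity: 256 TiB = 281,474,976,710,656 bytes
Per item: 7.3 MiB = 7,654,604.8 bytes
⌊281,474,976,710,656 / 7,654,604.8⌋ = 36,771,980

36,771,980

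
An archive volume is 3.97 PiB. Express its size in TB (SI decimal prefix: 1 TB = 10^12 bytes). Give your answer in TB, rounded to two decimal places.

3.97 PiB × 1,125,899,906,842,624 bytes/PiB = 4,469,822,630,165,217.28 bytes
1 TB = 1,000,000,000,000 bytes
4,469,822,630,165,217.28 / 1,000,000,000,000 = 4,469.82 TB

4,469.82 TB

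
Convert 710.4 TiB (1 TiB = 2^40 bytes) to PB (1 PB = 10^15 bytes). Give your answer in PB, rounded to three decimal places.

0.781 PB

710.4 TiB = 710.4 × 2^40 bytes = 781,093,060,372,070.4 bytes
1 PB = 10^15 bytes = 1,000,000,000,000,000 bytes
781,093,060,372,070.4 / 1,000,000,000,000,000 = 0.781 PB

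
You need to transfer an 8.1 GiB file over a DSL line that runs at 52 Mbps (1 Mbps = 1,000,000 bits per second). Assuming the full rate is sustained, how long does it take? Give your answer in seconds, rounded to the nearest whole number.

1,338 seconds

8.1 GiB = 8,697,308,774.4 bytes = 69,578,470,195.2 bits
52 Mbps = 52,000,000 bits/s
time = 69,578,470,195.2 / 52,000,000 = 1,338 s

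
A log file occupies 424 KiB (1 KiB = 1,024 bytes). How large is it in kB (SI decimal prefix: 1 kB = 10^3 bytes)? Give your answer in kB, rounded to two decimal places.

434.18 kB

424 KiB × 1,024 bytes/KiB = 434,176 bytes
1 kB = 10^3 bytes = 1,000 bytes
434,176 / 1,000 = 434.18 kB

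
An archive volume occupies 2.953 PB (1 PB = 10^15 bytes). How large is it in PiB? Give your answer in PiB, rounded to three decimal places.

2.623 PiB

2.953 PB × 1,000,000,000,000,000 bytes/PB = 2,953,000,000,000,000 bytes
1 PiB = 2^50 bytes = 1,125,899,906,842,624 bytes
2,953,000,000,000,000 / 1,125,899,906,842,624 = 2.623 PiB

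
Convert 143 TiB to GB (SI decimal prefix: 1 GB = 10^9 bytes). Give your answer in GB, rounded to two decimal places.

143 TiB = 143 × 2^40 bytes = 157,230,162,771,968 bytes
1 GB = 1,000,000,000 bytes
157,230,162,771,968 / 1,000,000,000 = 157,230.16 GB

157,230.16 GB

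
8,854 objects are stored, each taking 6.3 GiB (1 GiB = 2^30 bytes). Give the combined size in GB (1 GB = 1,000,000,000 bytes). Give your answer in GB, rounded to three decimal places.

59,893.534 GB

Total = 8,854 × 6.3 GiB = 55780.2 GiB
= 55780.2 × 1,073,741,824 bytes = 59,893,533,691,084.8 bytes
1 GB = 1,000,000,000 bytes
59,893,533,691,084.8 / 1,000,000,000 = 59,893.534 GB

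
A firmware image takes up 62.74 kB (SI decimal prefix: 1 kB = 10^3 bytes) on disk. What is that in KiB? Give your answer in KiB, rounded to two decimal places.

61.27 KiB

62.74 kB = 62.74 × 10^3 bytes = 62,740 bytes
1 KiB = 1,024 bytes
62,740 / 1,024 = 61.27 KiB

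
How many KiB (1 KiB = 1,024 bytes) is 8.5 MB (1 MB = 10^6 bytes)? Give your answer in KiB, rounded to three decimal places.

8,300.781 KiB

8.5 MB = 8.5 × 10^6 bytes = 8,500,000 bytes
1 KiB = 1,024 bytes
8,500,000 / 1,024 = 8,300.781 KiB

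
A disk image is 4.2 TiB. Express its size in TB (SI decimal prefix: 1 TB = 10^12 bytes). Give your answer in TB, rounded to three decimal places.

4.618 TB

4.2 TiB = 4.2 × 2^40 bytes = 4,617,948,836,659.2 bytes
1 TB = 10^12 bytes = 1,000,000,000,000 bytes
4,617,948,836,659.2 / 1,000,000,000,000 = 4.618 TB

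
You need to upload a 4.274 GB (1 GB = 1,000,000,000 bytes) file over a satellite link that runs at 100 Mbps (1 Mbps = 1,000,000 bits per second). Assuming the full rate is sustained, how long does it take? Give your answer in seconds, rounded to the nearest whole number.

4.274 GB = 4,274,000,000 bytes = 34,192,000,000 bits
100 Mbps = 100,000,000 bits/s
time = 34,192,000,000 / 100,000,000 = 342 s

342 seconds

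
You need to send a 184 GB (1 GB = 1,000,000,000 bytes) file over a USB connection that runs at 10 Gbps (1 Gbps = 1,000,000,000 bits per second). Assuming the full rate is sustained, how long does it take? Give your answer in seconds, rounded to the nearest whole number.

184 GB = 184,000,000,000 bytes = 1,472,000,000,000 bits
10 Gbps = 10,000,000,000 bits/s
time = 1,472,000,000,000 / 10,000,000,000 = 147 s

147 seconds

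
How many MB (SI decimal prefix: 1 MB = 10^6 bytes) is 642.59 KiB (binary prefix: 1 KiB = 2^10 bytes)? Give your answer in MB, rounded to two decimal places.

0.66 MB

642.59 KiB = 642.59 × 2^10 bytes = 658,012.16 bytes
1 MB = 1,000,000 bytes
658,012.16 / 1,000,000 = 0.66 MB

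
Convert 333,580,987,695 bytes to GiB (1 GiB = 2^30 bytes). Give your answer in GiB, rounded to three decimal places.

333,580,987,695 bytes given.
1 GiB = 2^30 bytes = 1,073,741,824 bytes
333,580,987,695 / 1,073,741,824 = 310.672 GiB

310.672 GiB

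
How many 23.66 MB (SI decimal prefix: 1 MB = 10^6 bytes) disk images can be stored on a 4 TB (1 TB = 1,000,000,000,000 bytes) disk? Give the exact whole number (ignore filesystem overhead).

Capacity: 4 TB = 4,000,000,000,000 bytes
Per item: 23.66 MB = 23,660,000 bytes
⌊4,000,000,000,000 / 23,660,000⌋ = 169,061

169,061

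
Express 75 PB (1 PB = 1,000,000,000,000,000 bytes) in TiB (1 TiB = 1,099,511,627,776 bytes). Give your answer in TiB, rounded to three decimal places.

68,212.103 TiB

75 PB = 75 × 10^15 bytes = 75,000,000,000,000,000 bytes
1 TiB = 2^40 bytes = 1,099,511,627,776 bytes
75,000,000,000,000,000 / 1,099,511,627,776 = 68,212.103 TiB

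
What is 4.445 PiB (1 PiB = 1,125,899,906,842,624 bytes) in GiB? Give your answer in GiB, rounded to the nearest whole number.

4.445 PiB = 4.445 × 2^50 bytes = 5,004,625,085,915,463.68 bytes
1 GiB = 2^30 bytes = 1,073,741,824 bytes
5,004,625,085,915,463.68 / 1,073,741,824 = 4,660,920 GiB

4,660,920 GiB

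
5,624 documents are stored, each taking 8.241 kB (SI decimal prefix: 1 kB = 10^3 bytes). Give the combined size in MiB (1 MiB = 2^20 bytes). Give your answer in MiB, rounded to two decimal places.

Total = 5,624 × 8.241 kB = 46347.384 kB
= 46347.384 × 1,000 bytes = 46,347,384 bytes
1 MiB = 1,048,576 bytes
46,347,384 / 1,048,576 = 44.20 MiB

44.20 MiB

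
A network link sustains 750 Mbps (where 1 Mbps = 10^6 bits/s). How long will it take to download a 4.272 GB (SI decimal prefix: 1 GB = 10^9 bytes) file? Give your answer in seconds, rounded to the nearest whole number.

46 seconds

4.272 GB = 4,272,000,000 bytes = 34,176,000,000 bits
750 Mbps = 750,000,000 bits/s
time = 34,176,000,000 / 750,000,000 = 46 s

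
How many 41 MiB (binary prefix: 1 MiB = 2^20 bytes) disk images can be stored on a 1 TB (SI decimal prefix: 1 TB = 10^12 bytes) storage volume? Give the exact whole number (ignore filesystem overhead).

Capacity: 1 TB = 1,000,000,000,000 bytes
Per item: 41 MiB = 42,991,616 bytes
⌊1,000,000,000,000 / 42,991,616⌋ = 23,260

23,260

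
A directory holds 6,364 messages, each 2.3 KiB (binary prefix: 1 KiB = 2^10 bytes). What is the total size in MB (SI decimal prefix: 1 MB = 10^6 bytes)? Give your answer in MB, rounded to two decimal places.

Total = 6,364 × 2.3 KiB = 14637.2 KiB
= 14637.2 × 1,024 bytes = 14,988,492.8 bytes
1 MB = 1,000,000 bytes
14,988,492.8 / 1,000,000 = 14.99 MB

14.99 MB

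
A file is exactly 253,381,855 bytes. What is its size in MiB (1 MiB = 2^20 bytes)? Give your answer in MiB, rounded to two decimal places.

241.64 MiB

253,381,855 bytes given.
1 MiB = 1,048,576 bytes
253,381,855 / 1,048,576 = 241.64 MiB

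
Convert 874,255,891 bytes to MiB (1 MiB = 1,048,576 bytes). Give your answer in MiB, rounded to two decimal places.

874,255,891 bytes given.
1 MiB = 2^20 bytes = 1,048,576 bytes
874,255,891 / 1,048,576 = 833.76 MiB

833.76 MiB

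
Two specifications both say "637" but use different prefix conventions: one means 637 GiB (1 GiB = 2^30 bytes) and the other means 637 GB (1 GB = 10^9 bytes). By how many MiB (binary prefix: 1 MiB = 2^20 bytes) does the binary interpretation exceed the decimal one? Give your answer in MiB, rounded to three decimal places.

44,797.460 MiB

637 GiB = 637 × 1,073,741,824 = 683,973,541,888 bytes
637 GB = 637 × 1,000,000,000 = 637,000,000,000 bytes
difference = 46,973,541,888 bytes
46,973,541,888 / 1,048,576 = 44,797.460 MiB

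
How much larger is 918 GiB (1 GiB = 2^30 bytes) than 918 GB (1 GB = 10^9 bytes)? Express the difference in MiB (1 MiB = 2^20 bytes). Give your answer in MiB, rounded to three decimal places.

64,558.978 MiB

918 GiB = 918 × 1,073,741,824 = 985,694,994,432 bytes
918 GB = 918 × 1,000,000,000 = 918,000,000,000 bytes
difference = 67,694,994,432 bytes
67,694,994,432 / 1,048,576 = 64,558.978 MiB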